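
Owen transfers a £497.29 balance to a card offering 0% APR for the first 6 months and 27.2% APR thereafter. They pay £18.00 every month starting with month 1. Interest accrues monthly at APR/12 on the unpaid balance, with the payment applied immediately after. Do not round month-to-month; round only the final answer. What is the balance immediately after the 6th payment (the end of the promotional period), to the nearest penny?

Promo months 1–6 at r₀ = 0%/12 = 0; months 7+ at r₁ = 27.2%/12 = 0.0226667.
After month 6 (no interest yet): B = £497.29 − 6·£18.00 = £389.29.

£389.29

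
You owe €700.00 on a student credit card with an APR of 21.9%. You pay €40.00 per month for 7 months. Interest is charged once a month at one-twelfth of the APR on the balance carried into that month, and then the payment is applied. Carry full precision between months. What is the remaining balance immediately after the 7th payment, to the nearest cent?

Monthly rate r = 21.9%/12 = 1.825% = 0.01825.
Each month: B ← B·(1+r) − €40.00.
Month 1: interest €12.77; balance after payment €672.77.
Month 2: interest €12.28; balance after payment €645.05.
Month 3: interest €11.77; balance after payment €616.83.
Month 4: interest €11.26; balance after payment €588.08.
Month 5: interest €10.73; balance after payment €558.81.
Month 6: interest €10.20; balance after payment €529.01.
Month 7: interest €9.65; balance after payment €498.67.

€498.67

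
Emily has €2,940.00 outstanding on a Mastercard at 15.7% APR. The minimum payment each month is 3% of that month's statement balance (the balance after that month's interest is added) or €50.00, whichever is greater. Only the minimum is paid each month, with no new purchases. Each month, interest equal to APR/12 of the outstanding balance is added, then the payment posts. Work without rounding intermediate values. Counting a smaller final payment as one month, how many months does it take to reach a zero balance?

Monthly rate r = 15.7%/12 = 1.30833% = 0.0130833.
While 3% of the post-interest balance exceeds €50.00, each month B ← (B·(1+r))·(1 − 0.03), i.e. B shrinks by the factor (1+r)·0.97 = 0.98269.
This holds for months 1–34. Entering month 35 the balance is €1,623.76; 3% of the post-interest balance is now below €50.00, so the flat €50.00 minimum applies from here.
From month 35 a fixed €50.00 at rate r clears €1,623.76 in 43 more payments. Total: 34 + 43 = 77 months.

77 months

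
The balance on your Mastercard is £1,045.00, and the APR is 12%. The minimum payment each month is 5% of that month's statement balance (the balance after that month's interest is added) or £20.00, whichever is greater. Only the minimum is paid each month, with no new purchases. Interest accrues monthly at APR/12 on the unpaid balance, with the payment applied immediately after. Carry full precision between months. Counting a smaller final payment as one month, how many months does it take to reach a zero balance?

46 months

Monthly rate r = 12%/12 = 1% = 0.01.
While 5% of the post-interest balance exceeds £20.00, each month B ← (B·(1+r))·(1 − 0.05), i.e. B shrinks by the factor (1+r)·0.95 = 0.9595.
This holds for months 1–24. Entering month 25 the balance is £387.43; 5% of the post-interest balance is now below £20.00, so the flat £20.00 minimum applies from here.
From month 25 a fixed £20.00 at rate r clears £387.43 in 22 more payments. Total: 24 + 22 = 46 months.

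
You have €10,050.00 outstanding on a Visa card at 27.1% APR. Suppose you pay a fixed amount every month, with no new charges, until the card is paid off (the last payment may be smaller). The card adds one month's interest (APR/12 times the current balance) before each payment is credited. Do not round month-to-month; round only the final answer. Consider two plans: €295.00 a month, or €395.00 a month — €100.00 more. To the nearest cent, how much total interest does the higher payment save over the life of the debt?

€4,259.82

Monthly rate r = 27.1%/12 = 2.25833% = 0.0225833.
At €295.00/mo: n = ⌈−ln(1 − rB₀/P)/ln(1+r)⌉ = 66 payments (last €203.21); total interest = total paid − €10,050.00 = €9,328.21.
At €395.00/mo: 39 payments (last €108.39); total interest €5,068.39.
Interest saved = €9,328.21 − €5,068.39 = €4,259.82.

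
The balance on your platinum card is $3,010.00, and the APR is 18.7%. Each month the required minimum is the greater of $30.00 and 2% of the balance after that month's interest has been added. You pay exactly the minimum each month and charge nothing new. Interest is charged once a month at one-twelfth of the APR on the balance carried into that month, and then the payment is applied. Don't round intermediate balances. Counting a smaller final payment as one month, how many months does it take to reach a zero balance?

245 months

Monthly rate r = 18.7%/12 = 1.55833% = 0.0155833.
While 2% of the post-interest balance exceeds $30.00, each month B ← (B·(1+r))·(1 − 0.02), i.e. B shrinks by the factor (1+r)·0.98 = 0.99527.
This holds for months 1–151. Entering month 152 the balance is $1,471.48; 2% of the post-interest balance is now below $30.00, so the flat $30.00 minimum applies from here.
From month 152 a fixed $30.00 at rate r clears $1,471.48 in 94 more payments. Total: 151 + 94 = 245 months.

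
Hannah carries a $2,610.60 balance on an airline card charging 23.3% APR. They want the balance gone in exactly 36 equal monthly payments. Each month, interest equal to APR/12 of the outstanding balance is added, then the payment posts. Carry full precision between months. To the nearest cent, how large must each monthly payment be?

$101.46

Monthly rate r = 23.3%/12 = 1.94167% = 0.0194167.
Level-payment amortization: P = B₀·r / (1 − (1+r)^(−n)) = 2610.60·0.0194167 / (1 − 1.01942^(−36)).
Denominator 1 − (1+r)^(−36) = 0.499576459.
P = 50.6892 / 0.499576459 ≈ 101.46.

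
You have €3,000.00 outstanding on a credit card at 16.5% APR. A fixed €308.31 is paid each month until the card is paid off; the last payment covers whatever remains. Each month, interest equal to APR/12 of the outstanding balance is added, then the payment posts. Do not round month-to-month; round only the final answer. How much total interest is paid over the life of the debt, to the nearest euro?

€243

Monthly rate r = 16.5%/12 = 1.375% = 0.01375.
Payoff takes n = ⌈−ln(1 − rB₀/P)/ln(1+r)⌉ = ⌈10.518⌉ = 11 payments; the last is €160.12.
Total paid = 10·€308.31 + €160.12 = €3,243.22.
Total interest = total paid − principal = €3,243.22 − €3,000.00 = €243.22.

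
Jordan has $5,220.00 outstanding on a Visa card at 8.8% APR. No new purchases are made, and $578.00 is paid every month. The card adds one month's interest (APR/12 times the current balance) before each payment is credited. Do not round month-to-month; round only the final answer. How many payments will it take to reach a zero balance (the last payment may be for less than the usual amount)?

10 payments

Monthly rate r = 8.8%/12 = 0.733333% = 0.00733333.
Recurrence: B ← B·(1+r) − $578.00.
Month 1: interest $38.28; balance after payment $4,680.28.
Month 2: interest $34.32; balance after payment $4,136.60.
Closed form: n = −ln(1 − rB₀/P)/ln(1+r) = −ln(0.93377)/ln(1.00733) ≈ 9.378, so the balance reaches zero during payment 10.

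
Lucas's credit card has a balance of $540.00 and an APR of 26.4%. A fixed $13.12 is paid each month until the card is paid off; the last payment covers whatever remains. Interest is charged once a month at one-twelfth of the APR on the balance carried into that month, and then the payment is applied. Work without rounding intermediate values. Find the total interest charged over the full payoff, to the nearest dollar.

Monthly rate r = 26.4%/12 = 2.2% = 0.022.
Payoff takes n = ⌈−ln(1 − rB₀/P)/ln(1+r)⌉ = ⌈108.404⌉ = 109 payments; the last is $5.33.
Total paid = 108·$13.12 + $5.33 = $1,422.29.
Total interest = total paid − principal = $1,422.29 − $540.00 = $882.29.

$882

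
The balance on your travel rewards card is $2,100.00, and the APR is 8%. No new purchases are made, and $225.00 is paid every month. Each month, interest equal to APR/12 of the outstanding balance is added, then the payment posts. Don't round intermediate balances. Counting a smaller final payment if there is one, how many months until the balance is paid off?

Monthly rate r = 8%/12 = 0.666667% = 0.00666667.
Recurrence: B ← B·(1+r) − $225.00.
Month 1: interest $14.00; balance after payment $1,889.00.
Month 2: interest $12.59; balance after payment $1,676.59.
Closed form: n = −ln(1 − rB₀/P)/ln(1+r) = −ln(0.93778)/ln(1.00667) ≈ 9.668, so the balance reaches zero during payment 10.

10 months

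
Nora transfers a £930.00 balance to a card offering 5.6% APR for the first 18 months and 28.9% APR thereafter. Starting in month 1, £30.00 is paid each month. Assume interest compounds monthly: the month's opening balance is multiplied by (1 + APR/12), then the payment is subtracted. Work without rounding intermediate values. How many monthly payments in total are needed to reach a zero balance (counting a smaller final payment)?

37 payments

Promo months 1–18 at r₀ = 5.6%/12 = 0.00466667; months 19+ at r₁ = 28.9%/12 = 0.0240833.
After month 18: iterate B ← B·(1+r₀) − £30.00 for 18 months → £449.33.
Then at r₁ with £30.00/mo: n₂ = −ln(1 − r₁·B/P)/ln(1+r₁) ≈ 18.80 → 19 more payments.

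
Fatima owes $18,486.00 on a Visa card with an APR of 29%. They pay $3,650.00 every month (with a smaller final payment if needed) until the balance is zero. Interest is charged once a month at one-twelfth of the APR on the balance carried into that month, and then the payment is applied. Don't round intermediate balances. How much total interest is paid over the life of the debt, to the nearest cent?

Monthly rate r = 29%/12 = 2.41667% = 0.0241667.
Payoff takes n = ⌈−ln(1 − rB₀/P)/ln(1+r)⌉ = ⌈5.467⌉ = 6 payments; the last is $1,717.19.
Total paid = 5·$3,650.00 + $1,717.19 = $19,967.19.
Total interest = total paid − principal = $19,967.19 − $18,486.00 = $1,481.19.

$1,481.19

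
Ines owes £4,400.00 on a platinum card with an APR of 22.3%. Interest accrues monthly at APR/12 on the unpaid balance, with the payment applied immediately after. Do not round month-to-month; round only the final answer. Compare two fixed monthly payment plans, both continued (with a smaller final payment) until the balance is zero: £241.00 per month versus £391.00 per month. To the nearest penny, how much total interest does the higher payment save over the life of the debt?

Monthly rate r = 22.3%/12 = 1.85833% = 0.0185833.
At £241.00/mo: n = ⌈−ln(1 − rB₀/P)/ln(1+r)⌉ = 23 payments (last £122.87); total interest = total paid − £4,400.00 = £1,024.87.
At £391.00/mo: 13 payments (last £290.72); total interest £582.72.
Interest saved = £1,024.87 − £582.72 = £442.15.

£442.15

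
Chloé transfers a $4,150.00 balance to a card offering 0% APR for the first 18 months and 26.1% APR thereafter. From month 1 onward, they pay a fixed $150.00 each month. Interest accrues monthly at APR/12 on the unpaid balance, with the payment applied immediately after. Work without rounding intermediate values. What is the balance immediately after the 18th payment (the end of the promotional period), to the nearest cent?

Promo months 1–18 at r₀ = 0%/12 = 0; months 19+ at r₁ = 26.1%/12 = 0.02175.
After month 18 (no interest yet): B = $4,150.00 − 18·$150.00 = $1,450.00.

$1,450.00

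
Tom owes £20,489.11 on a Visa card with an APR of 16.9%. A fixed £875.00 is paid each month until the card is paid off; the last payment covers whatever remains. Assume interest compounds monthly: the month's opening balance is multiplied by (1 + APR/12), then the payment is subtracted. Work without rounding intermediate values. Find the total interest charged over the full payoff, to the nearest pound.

£4,548

Monthly rate r = 16.9%/12 = 1.40833% = 0.0140833.
Payoff takes n = ⌈−ln(1 − rB₀/P)/ln(1+r)⌉ = ⌈28.612⌉ = 29 payments; the last is £537.18.
Total paid = 28·£875.00 + £537.18 = £25,037.18.
Total interest = total paid − principal = £25,037.18 − £20,489.11 = £4,548.07.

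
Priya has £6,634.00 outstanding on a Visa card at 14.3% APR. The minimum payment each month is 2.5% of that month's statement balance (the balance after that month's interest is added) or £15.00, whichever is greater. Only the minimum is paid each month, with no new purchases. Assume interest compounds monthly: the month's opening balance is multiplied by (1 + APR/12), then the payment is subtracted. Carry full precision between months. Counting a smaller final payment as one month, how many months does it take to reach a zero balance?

Monthly rate r = 14.3%/12 = 1.19167% = 0.0119167.
While 2.5% of the post-interest balance exceeds £15.00, each month B ← (B·(1+r))·(1 − 0.025), i.e. B shrinks by the factor (1+r)·0.975 = 0.98662.
This holds for months 1–180. Entering month 181 the balance is £587.03; 2.5% of the post-interest balance is now below £15.00, so the flat £15.00 minimum applies from here.
From month 181 a fixed £15.00 at rate r clears £587.03 in 54 more payments. Total: 180 + 54 = 234 months.

234 months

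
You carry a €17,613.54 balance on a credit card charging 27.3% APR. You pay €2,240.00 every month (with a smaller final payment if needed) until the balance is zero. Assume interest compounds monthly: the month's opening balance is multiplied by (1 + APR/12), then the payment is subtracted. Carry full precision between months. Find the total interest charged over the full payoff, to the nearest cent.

Monthly rate r = 27.3%/12 = 2.275% = 0.02275.
Payoff takes n = ⌈−ln(1 − rB₀/P)/ln(1+r)⌉ = ⌈8.762⌉ = 9 payments; the last is €1,710.78.
Total paid = 8·€2,240.00 + €1,710.78 = €19,630.78.
Total interest = total paid − principal = €19,630.78 − €17,613.54 = €2,017.24.

€2,017.24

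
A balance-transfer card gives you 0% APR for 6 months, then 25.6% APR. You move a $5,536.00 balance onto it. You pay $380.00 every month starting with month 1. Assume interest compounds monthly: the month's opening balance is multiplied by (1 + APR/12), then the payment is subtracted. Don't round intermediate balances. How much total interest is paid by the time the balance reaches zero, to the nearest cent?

$378.89

Promo months 1–6 at r₀ = 0%/12 = 0; months 7+ at r₁ = 25.6%/12 = 0.0213333.
After month 6 (no interest yet): B = $5,536.00 − 6·$380.00 = $3,256.00.
Then at r₁ with $380.00/mo: n₂ = −ln(1 − r₁·B/P)/ln(1+r₁) ≈ 9.56 → 10 more payments.
Total paid = 15·$380.00 + $214.89 = $5,914.89; interest = $5,914.89 − $5,536.00 = $378.89.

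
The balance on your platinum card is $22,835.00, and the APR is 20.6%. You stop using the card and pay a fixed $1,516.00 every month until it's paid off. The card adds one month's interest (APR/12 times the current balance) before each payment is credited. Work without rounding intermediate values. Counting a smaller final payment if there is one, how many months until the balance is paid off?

18 payments

Monthly rate r = 20.6%/12 = 1.71667% = 0.0171667.
Recurrence: B ← B·(1+r) − $1,516.00.
Month 1: interest $392.00; balance after payment $21,711.00.
Month 2: interest $372.71; balance after payment $20,567.71.
Closed form: n = −ln(1 − rB₀/P)/ln(1+r) = −ln(0.74142)/ln(1.01717) ≈ 17.577, so the balance reaches zero during payment 18.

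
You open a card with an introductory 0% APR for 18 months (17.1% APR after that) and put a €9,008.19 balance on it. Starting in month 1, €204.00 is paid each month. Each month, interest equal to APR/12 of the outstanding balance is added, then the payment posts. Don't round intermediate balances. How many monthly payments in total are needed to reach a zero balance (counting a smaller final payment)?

Promo months 1–18 at r₀ = 0%/12 = 0; months 19+ at r₁ = 17.1%/12 = 0.01425.
After month 18 (no interest yet): B = €9,008.19 − 18·€204.00 = €5,336.19.
Then at r₁ with €204.00/mo: n₂ = −ln(1 − r₁·B/P)/ln(1+r₁) ≈ 32.96 → 33 more payments.

51 months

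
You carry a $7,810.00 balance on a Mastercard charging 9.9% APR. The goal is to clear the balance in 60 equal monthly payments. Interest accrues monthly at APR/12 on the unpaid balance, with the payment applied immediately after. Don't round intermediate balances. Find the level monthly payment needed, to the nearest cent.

Monthly rate r = 9.9%/12 = 0.825% = 0.00825.
Level-payment amortization: P = B₀·r / (1 − (1+r)^(−n)) = 7810.00·0.00825 / (1 − 1.00825^(−60)).
Denominator 1 − (1+r)^(−60) = 0.389189971.
P = 64.4325 / 0.389189971 ≈ 165.56.

$165.56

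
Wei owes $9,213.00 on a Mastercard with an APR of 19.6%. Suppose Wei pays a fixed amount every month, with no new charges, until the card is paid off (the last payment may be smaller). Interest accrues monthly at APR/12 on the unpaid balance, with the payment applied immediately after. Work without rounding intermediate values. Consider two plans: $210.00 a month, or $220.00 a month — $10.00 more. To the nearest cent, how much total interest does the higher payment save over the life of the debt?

$699.02

Monthly rate r = 19.6%/12 = 1.63333% = 0.0163333.
At $210.00/mo: n = ⌈−ln(1 − rB₀/P)/ln(1+r)⌉ = 78 payments (last $172.28); total interest = total paid − $9,213.00 = $7,129.28.
At $220.00/mo: 72 payments (last $23.26); total interest $6,430.26.
Interest saved = $7,129.28 − $6,430.26 = $699.02.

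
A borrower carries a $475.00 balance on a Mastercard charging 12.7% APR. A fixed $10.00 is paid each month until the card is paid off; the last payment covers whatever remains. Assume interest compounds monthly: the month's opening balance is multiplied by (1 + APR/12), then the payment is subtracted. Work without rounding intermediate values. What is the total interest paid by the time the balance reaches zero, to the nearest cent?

$188.57

Monthly rate r = 12.7%/12 = 1.05833% = 0.0105833.
Payoff takes n = ⌈−ln(1 − rB₀/P)/ln(1+r)⌉ = ⌈66.356⌉ = 67 payments; the last is $3.57.
Total paid = 66·$10.00 + $3.57 = $663.57.
Total interest = total paid − principal = $663.57 − $475.00 = $188.57.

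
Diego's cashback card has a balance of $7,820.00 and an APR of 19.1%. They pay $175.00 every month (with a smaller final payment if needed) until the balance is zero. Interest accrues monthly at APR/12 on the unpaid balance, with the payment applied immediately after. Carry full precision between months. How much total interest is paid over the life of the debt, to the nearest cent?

$5,946.25

Monthly rate r = 19.1%/12 = 1.59167% = 0.0159167.
Payoff takes n = ⌈−ln(1 − rB₀/P)/ln(1+r)⌉ = ⌈78.663⌉ = 79 payments; the last is $116.25.
Total paid = 78·$175.00 + $116.25 = $13,766.25.
Total interest = total paid − principal = $13,766.25 − $7,820.00 = $5,946.25.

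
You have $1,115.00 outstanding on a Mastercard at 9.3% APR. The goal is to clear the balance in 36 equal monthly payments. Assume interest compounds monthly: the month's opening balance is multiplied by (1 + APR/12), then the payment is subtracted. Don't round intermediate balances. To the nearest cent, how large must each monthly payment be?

$35.61

Monthly rate r = 9.3%/12 = 0.775% = 0.00775.
Level-payment amortization: P = B₀·r / (1 − (1+r)^(−n)) = 1115.00·0.00775 / (1 − 1.00775^(−36)).
Denominator 1 − (1+r)^(−36) = 0.242645946.
P = 8.64125 / 0.242645946 ≈ 35.61.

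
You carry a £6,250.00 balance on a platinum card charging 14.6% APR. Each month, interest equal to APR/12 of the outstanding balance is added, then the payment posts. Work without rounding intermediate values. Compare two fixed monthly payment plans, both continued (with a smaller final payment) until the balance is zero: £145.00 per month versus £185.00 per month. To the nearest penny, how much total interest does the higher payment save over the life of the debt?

Monthly rate r = 14.6%/12 = 1.21667% = 0.0121667.
At £145.00/mo: n = ⌈−ln(1 − rB₀/P)/ln(1+r)⌉ = 62 payments (last £66.68); total interest = total paid − £6,250.00 = £2,661.68.
At £185.00/mo: 44 payments (last £143.70); total interest £1,848.70.
Interest saved = £2,661.68 − £1,848.70 = £812.98.

£812.98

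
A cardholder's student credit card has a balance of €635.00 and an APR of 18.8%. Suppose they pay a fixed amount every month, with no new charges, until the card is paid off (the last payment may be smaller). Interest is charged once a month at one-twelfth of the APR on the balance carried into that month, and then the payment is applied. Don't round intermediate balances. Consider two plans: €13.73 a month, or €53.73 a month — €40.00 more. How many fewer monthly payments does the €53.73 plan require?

Monthly rate r = 18.8%/12 = 1.56667% = 0.0156667.
At €13.73/mo: n = ⌈−ln(1 − rB₀/P)/ln(1+r)⌉ = 83 payments (last €13.00); total interest = total paid − €635.00 = €503.86.
At €53.73/mo: 14 payments (last €9.28); total interest €72.77.
Payments saved = 83 − 14 = 69.

69 fewer payments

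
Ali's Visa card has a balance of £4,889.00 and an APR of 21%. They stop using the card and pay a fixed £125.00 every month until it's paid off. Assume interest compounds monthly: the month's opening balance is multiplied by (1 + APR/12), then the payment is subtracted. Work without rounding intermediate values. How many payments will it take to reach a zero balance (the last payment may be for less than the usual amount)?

Monthly rate r = 21%/12 = 1.75% = 0.0175.
Recurrence: B ← B·(1+r) − £125.00.
Month 1: interest £85.56; balance after payment £4,849.56.
Month 2: interest £84.87; balance after payment £4,809.42.
Closed form: n = −ln(1 − rB₀/P)/ln(1+r) = −ln(0.31554)/ln(1.0175) ≈ 66.488, so the balance reaches zero during payment 67.

67 payments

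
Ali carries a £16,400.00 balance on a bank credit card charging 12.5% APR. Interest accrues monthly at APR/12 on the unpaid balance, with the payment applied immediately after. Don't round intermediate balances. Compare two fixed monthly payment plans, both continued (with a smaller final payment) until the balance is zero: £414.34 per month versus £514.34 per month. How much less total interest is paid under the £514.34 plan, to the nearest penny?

Monthly rate r = 12.5%/12 = 1.04167% = 0.0104167.
At £414.34/mo: n = ⌈−ln(1 − rB₀/P)/ln(1+r)⌉ = 52 payments (last £122.01); total interest = total paid − £16,400.00 = £4,853.35.
At £514.34/mo: 39 payments (last £491.09); total interest £3,636.01.
Interest saved = £4,853.35 − £3,636.01 = £1,217.34.

£1,217.34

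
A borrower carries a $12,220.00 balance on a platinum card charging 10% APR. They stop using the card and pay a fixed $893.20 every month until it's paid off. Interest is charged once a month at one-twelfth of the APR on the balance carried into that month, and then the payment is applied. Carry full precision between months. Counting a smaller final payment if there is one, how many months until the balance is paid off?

Monthly rate r = 10%/12 = 0.833333% = 0.00833333.
Recurrence: B ← B·(1+r) − $893.20.
Month 1: interest $101.83; balance after payment $11,428.63.
Month 2: interest $95.24; balance after payment $10,630.67.
Closed form: n = −ln(1 − rB₀/P)/ln(1+r) = −ln(0.88599)/ln(1.00833) ≈ 14.586, so the balance reaches zero during payment 15.

15 months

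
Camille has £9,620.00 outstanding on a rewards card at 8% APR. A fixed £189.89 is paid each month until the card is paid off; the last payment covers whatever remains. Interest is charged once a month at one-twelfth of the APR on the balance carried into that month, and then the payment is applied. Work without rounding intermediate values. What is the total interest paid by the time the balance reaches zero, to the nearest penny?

£2,157.04

Monthly rate r = 8%/12 = 0.666667% = 0.00666667.
Payoff takes n = ⌈−ln(1 − rB₀/P)/ln(1+r)⌉ = ⌈62.020⌉ = 63 payments; the last is £3.86.
Total paid = 62·£189.89 + £3.86 = £11,777.04.
Total interest = total paid − principal = £11,777.04 − £9,620.00 = £2,157.04.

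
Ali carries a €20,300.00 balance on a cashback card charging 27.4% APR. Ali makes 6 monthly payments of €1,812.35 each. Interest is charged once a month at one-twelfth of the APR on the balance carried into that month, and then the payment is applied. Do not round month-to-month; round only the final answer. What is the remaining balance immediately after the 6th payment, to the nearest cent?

€11,730.72

Monthly rate r = 27.4%/12 = 2.28333% = 0.0228333.
Each month: B ← B·(1+r) − €1,812.35.
Month 1: interest €463.52; balance after payment €18,951.17.
Month 2: interest €432.72; balance after payment €17,571.53.
Month 3: interest €401.22; balance after payment €16,160.40.
Month 4: interest €369.00; balance after payment €14,717.05.
Month 5: interest €336.04; balance after payment €13,240.74.
Month 6: interest €302.33; balance after payment €11,730.72.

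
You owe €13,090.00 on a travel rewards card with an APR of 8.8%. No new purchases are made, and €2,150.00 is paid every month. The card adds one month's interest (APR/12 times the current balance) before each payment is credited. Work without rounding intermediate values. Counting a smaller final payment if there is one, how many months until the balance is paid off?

Monthly rate r = 8.8%/12 = 0.733333% = 0.00733333.
Recurrence: B ← B·(1+r) − €2,150.00.
Month 1: interest €95.99; balance after payment €11,035.99.
Month 2: interest €80.93; balance after payment €8,966.92.
Closed form: n = −ln(1 − rB₀/P)/ln(1+r) = −ln(0.95535)/ln(1.00733) ≈ 6.251, so the balance reaches zero during payment 7.

7 payments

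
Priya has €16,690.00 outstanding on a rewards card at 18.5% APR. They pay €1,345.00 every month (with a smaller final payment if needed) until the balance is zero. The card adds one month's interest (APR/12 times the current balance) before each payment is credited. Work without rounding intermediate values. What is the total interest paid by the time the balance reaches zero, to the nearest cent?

€1,978.10

Monthly rate r = 18.5%/12 = 1.54167% = 0.0154167.
Payoff takes n = ⌈−ln(1 − rB₀/P)/ln(1+r)⌉ = ⌈13.879⌉ = 14 payments; the last is €1,183.10.
Total paid = 13·€1,345.00 + €1,183.10 = €18,668.10.
Total interest = total paid − principal = €18,668.10 − €16,690.00 = €1,978.10.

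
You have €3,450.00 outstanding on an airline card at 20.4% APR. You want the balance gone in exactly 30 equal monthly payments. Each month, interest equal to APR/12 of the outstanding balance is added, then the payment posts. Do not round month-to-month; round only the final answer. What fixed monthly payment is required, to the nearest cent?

Monthly rate r = 20.4%/12 = 1.7% = 0.017.
Level-payment amortization: P = B₀·r / (1 − (1+r)^(−n)) = 3450.00·0.017 / (1 − 1.017^(−30)).
Denominator 1 − (1+r)^(−30) = 0.396924879.
P = 58.65 / 0.396924879 ≈ 147.76.

€147.76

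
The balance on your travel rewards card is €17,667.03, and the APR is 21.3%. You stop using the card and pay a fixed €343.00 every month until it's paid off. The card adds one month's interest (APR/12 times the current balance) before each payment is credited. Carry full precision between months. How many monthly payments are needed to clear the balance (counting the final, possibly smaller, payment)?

Monthly rate r = 21.3%/12 = 1.775% = 0.01775.
Recurrence: B ← B·(1+r) − €343.00.
Month 1: interest €313.59; balance after payment €17,637.62.
Month 2: interest €313.07; balance after payment €17,607.69.
Closed form: n = −ln(1 − rB₀/P)/ln(1+r) = −ln(0.085744)/ln(1.01775) ≈ 139.613, so the balance reaches zero during payment 140.

140 months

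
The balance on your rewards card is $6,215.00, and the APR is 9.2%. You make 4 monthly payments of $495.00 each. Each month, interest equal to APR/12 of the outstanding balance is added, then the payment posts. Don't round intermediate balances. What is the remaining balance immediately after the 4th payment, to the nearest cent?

Monthly rate r = 9.2%/12 = 0.766667% = 0.00766667.
Each month: B ← B·(1+r) − $495.00.
Month 1: interest $47.65; balance after payment $5,767.65.
Month 2: interest $44.22; balance after payment $5,316.87.
Month 3: interest $40.76; balance after payment $4,862.63.
Month 4: interest $37.28; balance after payment $4,404.91.

$4,404.91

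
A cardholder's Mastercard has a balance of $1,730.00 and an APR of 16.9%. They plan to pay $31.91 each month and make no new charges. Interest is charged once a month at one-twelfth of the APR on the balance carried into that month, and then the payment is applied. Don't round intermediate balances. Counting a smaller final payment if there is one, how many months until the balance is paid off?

104 months

Monthly rate r = 16.9%/12 = 1.40833% = 0.0140833.
Recurrence: B ← B·(1+r) − $31.91.
Month 1: interest $24.36; balance after payment $1,722.45.
Month 2: interest $24.26; balance after payment $1,714.80.
Closed form: n = −ln(1 − rB₀/P)/ln(1+r) = −ln(0.23647)/ln(1.01408) ≈ 103.104, so the balance reaches zero during payment 104.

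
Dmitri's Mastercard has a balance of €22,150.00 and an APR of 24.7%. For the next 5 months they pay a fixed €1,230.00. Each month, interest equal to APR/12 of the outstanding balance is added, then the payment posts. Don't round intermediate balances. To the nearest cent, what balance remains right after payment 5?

€18,116.96

Monthly rate r = 24.7%/12 = 2.05833% = 0.0205833.
Each month: B ← B·(1+r) − €1,230.00.
Month 1: interest €455.92; balance after payment €21,375.92.
Month 2: interest €439.99; balance after payment €20,585.91.
Month 3: interest €423.73; balance after payment €19,779.64.
Month 4: interest €407.13; balance after payment €18,956.77.
Month 5: interest €390.19; balance after payment €18,116.96.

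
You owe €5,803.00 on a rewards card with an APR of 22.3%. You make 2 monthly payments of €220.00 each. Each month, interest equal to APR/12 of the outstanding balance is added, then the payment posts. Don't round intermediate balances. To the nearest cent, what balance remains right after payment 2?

€5,576.59

Monthly rate r = 22.3%/12 = 1.85833% = 0.0185833.
Each month: B ← B·(1+r) − €220.00.
Month 1: interest €107.84; balance after payment €5,690.84.
Month 2: interest €105.75; balance after payment €5,576.59.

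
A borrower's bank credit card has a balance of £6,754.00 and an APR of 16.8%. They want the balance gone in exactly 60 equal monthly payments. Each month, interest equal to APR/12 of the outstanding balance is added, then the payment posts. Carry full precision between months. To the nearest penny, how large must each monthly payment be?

£167.13

Monthly rate r = 16.8%/12 = 1.4% = 0.014.
Level-payment amortization: P = B₀·r / (1 − (1+r)^(−n)) = 6754.00·0.014 / (1 − 1.014^(−60)).
Denominator 1 − (1+r)^(−60) = 0.565767125.
P = 94.556 / 0.565767125 ≈ 167.13.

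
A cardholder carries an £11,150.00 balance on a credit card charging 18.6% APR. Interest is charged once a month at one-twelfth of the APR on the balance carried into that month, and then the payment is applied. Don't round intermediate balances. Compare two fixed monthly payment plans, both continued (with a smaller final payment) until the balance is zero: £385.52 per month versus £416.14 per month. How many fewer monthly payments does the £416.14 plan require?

4 fewer payments

Monthly rate r = 18.6%/12 = 1.55% = 0.0155.
At £385.52/mo: n = ⌈−ln(1 − rB₀/P)/ln(1+r)⌉ = 39 payments (last £257.62); total interest = total paid − £11,150.00 = £3,757.38.
At £416.14/mo: 35 payments (last £371.17); total interest £3,369.93.
Payments saved = 39 − 35 = 4.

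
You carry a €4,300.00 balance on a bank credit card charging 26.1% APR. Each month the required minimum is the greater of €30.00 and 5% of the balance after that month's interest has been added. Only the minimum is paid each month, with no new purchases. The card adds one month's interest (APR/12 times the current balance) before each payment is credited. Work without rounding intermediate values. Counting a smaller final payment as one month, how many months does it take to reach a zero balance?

93 months

Monthly rate r = 26.1%/12 = 2.175% = 0.02175.
While 5% of the post-interest balance exceeds €30.00, each month B ← (B·(1+r))·(1 − 0.05), i.e. B shrinks by the factor (1+r)·0.95 = 0.97066.
This holds for months 1–67. Entering month 68 the balance is €584.85; 5% of the post-interest balance is now below €30.00, so the flat €30.00 minimum applies from here.
From month 68 a fixed €30.00 at rate r clears €584.85 in 26 more payments. Total: 67 + 26 = 93 months.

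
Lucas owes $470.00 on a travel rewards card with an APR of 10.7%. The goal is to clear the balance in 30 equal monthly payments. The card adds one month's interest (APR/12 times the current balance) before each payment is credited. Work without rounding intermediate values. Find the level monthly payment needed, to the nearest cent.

$17.92

Monthly rate r = 10.7%/12 = 0.891667% = 0.00891667.
Level-payment amortization: P = B₀·r / (1 − (1+r)^(−n)) = 470.00·0.00891667 / (1 − 1.00892^(−30)).
Denominator 1 − (1+r)^(−30) = 0.233801832.
P = 4.19083 / 0.233801832 ≈ 17.92.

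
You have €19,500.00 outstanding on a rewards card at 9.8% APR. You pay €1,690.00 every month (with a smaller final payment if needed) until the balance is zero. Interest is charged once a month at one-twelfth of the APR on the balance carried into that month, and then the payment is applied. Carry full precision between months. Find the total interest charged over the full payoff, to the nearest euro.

Monthly rate r = 9.8%/12 = 0.816667% = 0.00816667.
Payoff takes n = ⌈−ln(1 − rB₀/P)/ln(1+r)⌉ = ⌈12.168⌉ = 13 payments; the last is €285.36.
Total paid = 12·€1,690.00 + €285.36 = €20,565.36.
Total interest = total paid − principal = €20,565.36 − €19,500.00 = €1,065.36.

€1,065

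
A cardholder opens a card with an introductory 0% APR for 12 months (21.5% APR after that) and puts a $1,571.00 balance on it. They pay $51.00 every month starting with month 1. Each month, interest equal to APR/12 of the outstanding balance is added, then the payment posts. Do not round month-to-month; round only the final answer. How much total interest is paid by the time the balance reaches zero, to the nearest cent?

$220.94

Promo months 1–12 at r₀ = 0%/12 = 0; months 13+ at r₁ = 21.5%/12 = 0.0179167.
After month 12 (no interest yet): B = $1,571.00 − 12·$51.00 = $959.00.
Then at r₁ with $51.00/mo: n₂ = −ln(1 − r₁·B/P)/ln(1+r₁) ≈ 23.14 → 24 more payments.
Total paid = 35·$51.00 + $6.94 = $1,791.94; interest = $1,791.94 − $1,571.00 = $220.94.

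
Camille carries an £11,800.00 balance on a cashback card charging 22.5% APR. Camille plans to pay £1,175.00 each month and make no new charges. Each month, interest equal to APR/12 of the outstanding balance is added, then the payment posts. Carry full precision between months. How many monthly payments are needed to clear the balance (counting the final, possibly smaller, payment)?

12 payments

Monthly rate r = 22.5%/12 = 1.875% = 0.01875.
Recurrence: B ← B·(1+r) − £1,175.00.
Month 1: interest £221.25; balance after payment £10,846.25.
Month 2: interest £203.37; balance after payment £9,874.62.
Closed form: n = −ln(1 − rB₀/P)/ln(1+r) = −ln(0.8117)/ln(1.01875) ≈ 11.230, so the balance reaches zero during payment 12.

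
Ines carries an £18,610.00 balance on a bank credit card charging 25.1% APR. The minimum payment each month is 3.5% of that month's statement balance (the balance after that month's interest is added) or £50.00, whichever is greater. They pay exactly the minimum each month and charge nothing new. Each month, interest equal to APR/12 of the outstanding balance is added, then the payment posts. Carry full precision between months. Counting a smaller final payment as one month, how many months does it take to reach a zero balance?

216 months

Monthly rate r = 25.1%/12 = 2.09167% = 0.0209167.
While 3.5% of the post-interest balance exceeds £50.00, each month B ← (B·(1+r))·(1 − 0.035), i.e. B shrinks by the factor (1+r)·0.965 = 0.98518.
This holds for months 1–174. Entering month 175 the balance is £1,386.15; 3.5% of the post-interest balance is now below £50.00, so the flat £50.00 minimum applies from here.
From month 175 a fixed £50.00 at rate r clears £1,386.15 in 42 more payments. Total: 174 + 42 = 216 months.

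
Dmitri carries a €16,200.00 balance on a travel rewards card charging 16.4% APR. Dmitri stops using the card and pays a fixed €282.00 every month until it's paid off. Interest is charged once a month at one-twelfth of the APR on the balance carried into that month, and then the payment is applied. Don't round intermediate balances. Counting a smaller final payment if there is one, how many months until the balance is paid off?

Monthly rate r = 16.4%/12 = 1.36667% = 0.0136667.
Recurrence: B ← B·(1+r) − €282.00.
Month 1: interest €221.40; balance after payment €16,139.40.
Month 2: interest €220.57; balance after payment €16,077.97.
Closed form: n = −ln(1 − rB₀/P)/ln(1+r) = −ln(0.21489)/ln(1.01367) ≈ 113.275, so the balance reaches zero during payment 114.

114 payments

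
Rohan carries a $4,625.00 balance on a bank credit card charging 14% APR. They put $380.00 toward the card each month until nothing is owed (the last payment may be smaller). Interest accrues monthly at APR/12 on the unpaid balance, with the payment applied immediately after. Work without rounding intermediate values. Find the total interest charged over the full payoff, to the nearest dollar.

Monthly rate r = 14%/12 = 1.16667% = 0.0116667.
Payoff takes n = ⌈−ln(1 − rB₀/P)/ln(1+r)⌉ = ⌈13.203⌉ = 14 payments; the last is $77.58.
Total paid = 13·$380.00 + $77.58 = $5,017.58.
Total interest = total paid − principal = $5,017.58 − $4,625.00 = $392.58.

$393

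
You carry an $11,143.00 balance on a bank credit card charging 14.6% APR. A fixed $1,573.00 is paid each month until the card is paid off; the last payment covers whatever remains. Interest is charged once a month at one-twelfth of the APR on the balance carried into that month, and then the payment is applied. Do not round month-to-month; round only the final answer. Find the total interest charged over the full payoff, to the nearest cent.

Monthly rate r = 14.6%/12 = 1.21667% = 0.0121667.
Payoff takes n = ⌈−ln(1 − rB₀/P)/ln(1+r)⌉ = ⌈7.453⌉ = 8 payments; the last is $714.80.
Total paid = 7·$1,573.00 + $714.80 = $11,725.80.
Total interest = total paid − principal = $11,725.80 − $11,143.00 = $582.80.

$582.80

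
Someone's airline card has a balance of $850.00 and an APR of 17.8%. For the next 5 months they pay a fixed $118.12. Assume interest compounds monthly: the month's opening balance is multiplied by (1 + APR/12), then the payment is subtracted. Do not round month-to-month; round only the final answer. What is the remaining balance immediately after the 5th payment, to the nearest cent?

$306.56

Monthly rate r = 17.8%/12 = 1.48333% = 0.0148333.
Each month: B ← B·(1+r) − $118.12.
Month 1: interest $12.61; balance after payment $744.49.
Month 2: interest $11.04; balance after payment $637.41.
Month 3: interest $9.45; balance after payment $528.75.
Month 4: interest $7.84; balance after payment $418.47.
Month 5: interest $6.21; balance after payment $306.56.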